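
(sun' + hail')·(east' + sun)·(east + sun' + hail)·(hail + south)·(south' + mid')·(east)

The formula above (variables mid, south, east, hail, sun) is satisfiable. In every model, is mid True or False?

False

Suppose mid = 1.
From the singleton clause (south'), south = 0.
From the singleton clause (hail), hail = 1.
From the singleton clause (sun'), sun = 0.
From the singleton clause (east'), east = 0.
That conflicts with the unit clause (east).
So every satisfying assignment has mid = False.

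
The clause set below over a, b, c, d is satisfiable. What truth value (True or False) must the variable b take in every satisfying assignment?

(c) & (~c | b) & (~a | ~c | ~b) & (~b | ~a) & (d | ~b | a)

True

Suppose b = 0.
The clause (c) is unit, so c = 1.
But (~c) is also a unit clause — contradiction.
So every satisfying assignment has b = True.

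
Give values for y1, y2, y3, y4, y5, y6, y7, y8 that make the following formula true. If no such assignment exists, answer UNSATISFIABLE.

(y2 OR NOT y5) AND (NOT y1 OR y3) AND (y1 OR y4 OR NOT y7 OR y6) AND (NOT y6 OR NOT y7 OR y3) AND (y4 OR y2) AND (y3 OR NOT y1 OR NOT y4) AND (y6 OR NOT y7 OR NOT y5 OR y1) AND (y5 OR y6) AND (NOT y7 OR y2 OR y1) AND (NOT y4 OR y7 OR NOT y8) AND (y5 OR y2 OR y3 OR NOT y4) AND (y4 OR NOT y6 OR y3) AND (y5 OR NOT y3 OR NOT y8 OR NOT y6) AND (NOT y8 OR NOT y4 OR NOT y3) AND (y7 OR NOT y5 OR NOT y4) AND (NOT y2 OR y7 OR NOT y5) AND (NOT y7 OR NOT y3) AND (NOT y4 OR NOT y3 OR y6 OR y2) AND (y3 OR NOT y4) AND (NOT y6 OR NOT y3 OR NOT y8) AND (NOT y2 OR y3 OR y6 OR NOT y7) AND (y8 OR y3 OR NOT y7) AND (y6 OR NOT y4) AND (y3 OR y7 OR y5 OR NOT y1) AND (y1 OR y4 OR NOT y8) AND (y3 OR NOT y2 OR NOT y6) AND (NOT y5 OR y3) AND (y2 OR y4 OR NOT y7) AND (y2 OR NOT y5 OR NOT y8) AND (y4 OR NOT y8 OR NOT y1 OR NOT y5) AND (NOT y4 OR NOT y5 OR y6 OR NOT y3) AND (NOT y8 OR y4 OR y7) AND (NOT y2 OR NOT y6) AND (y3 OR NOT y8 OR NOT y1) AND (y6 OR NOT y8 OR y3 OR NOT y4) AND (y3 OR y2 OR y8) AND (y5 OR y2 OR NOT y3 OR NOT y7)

Try y2 = false.
Unit clause (NOT y5) forces y5 = false.
Unit clause (y4) forces y4 = true.
Unit clause (y6) forces y6 = true.
Unit clause (y3) forces y3 = true.
Unit clause (NOT y8) forces y8 = false.
Unit clause (NOT y7) forces y7 = false.
No clause remains; y1 is free.

y1: false,  y2: false,  y3: true,  y4: true,  y5: false,  y6: true,  y7: false,  y8: false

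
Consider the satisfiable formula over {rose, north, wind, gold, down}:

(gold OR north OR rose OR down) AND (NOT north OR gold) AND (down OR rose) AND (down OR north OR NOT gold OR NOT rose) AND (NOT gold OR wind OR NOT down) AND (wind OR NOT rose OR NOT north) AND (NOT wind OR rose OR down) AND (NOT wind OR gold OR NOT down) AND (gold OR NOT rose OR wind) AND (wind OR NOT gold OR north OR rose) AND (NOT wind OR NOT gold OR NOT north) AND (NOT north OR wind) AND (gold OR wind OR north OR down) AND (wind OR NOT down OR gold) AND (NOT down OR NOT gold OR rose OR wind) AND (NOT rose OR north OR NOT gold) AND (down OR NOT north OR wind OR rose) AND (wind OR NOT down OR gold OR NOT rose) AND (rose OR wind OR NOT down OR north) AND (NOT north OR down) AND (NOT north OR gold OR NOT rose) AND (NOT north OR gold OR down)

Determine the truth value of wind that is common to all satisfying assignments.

Suppose wind = false.
The clause (NOT north) is unit, so north = false.
Try down = true.
The clause (NOT gold) is unit, so gold = false.
That conflicts with the unit clause (gold).
Undo down and try down = false.
The clause (rose) is unit, so rose = true.
The clause (NOT gold) is unit, so gold = false.
That conflicts with the unit clause (gold).
Both values of down lead to a conflict.
So every satisfying assignment has wind = True.

True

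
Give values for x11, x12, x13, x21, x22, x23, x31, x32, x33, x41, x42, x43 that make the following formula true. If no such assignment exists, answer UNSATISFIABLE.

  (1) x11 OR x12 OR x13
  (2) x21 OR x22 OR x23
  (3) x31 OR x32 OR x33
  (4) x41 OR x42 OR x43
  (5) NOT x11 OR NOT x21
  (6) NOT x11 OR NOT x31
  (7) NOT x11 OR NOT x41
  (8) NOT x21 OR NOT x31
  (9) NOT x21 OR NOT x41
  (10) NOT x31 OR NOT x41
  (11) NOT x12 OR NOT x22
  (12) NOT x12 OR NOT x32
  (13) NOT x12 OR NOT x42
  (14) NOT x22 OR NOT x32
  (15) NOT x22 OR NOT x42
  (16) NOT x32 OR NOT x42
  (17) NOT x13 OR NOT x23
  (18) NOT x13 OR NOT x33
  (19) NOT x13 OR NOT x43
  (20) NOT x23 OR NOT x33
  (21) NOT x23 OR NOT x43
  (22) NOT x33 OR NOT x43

Branch on x11: set x11 = false.
Branch on x12: set x12 = true.
The clause (NOT x22) is unit, so x22 = false.
The clause (NOT x32) is unit, so x32 = false.
The clause (NOT x42) is unit, so x42 = false.
Branch on x21: set x21 = true.
The clause (NOT x31) is unit, so x31 = false.
The clause (x33) is unit, so x33 = true.
The clause (NOT x41) is unit, so x41 = false.
The clause (x43) is unit, so x43 = true.
That conflicts with the unit clause (NOT x43).
Backtrack on x21: now try x21 = false.
The clause (x23) is unit, so x23 = true.
The clause (NOT x13) is unit, so x13 = false.
The clause (NOT x33) is unit, so x33 = false.
The clause (x31) is unit, so x31 = true.
The clause (NOT x41) is unit, so x41 = false.
The clause (x43) is unit, so x43 = true.
That conflicts with the unit clause (NOT x43).
Either choice for x21 ends in contradiction.
Backtrack on x12: now try x12 = false.
The clause (x13) is unit, so x13 = true.
The clause (NOT x23) is unit, so x23 = false.
The clause (NOT x33) is unit, so x33 = false.
The clause (NOT x43) is unit, so x43 = false.
Branch on x21: set x21 = true.
The clause (NOT x31) is unit, so x31 = false.
The clause (x32) is unit, so x32 = true.
The clause (NOT x41) is unit, so x41 = false.
The clause (x42) is unit, so x42 = true.
That conflicts with the unit clause (NOT x42).
Backtrack on x21: now try x21 = false.
The clause (x22) is unit, so x22 = true.
The clause (NOT x32) is unit, so x32 = false.
The clause (x31) is unit, so x31 = true.
The clause (NOT x41) is unit, so x41 = false.
The clause (x42) is unit, so x42 = true.
That conflicts with the unit clause (NOT x42).
Either choice for x21 ends in contradiction.
Either choice for x12 ends in contradiction.
Backtrack on x11: now try x11 = true.
The clause (NOT x21) is unit, so x21 = false.
The clause (NOT x31) is unit, so x31 = false.
The clause (NOT x41) is unit, so x41 = false.
Branch on x22: set x22 = true.
The clause (NOT x12) is unit, so x12 = false.
The clause (NOT x32) is unit, so x32 = false.
The clause (x33) is unit, so x33 = true.
The clause (NOT x42) is unit, so x42 = false.
The clause (x43) is unit, so x43 = true.
That conflicts with the unit clause (NOT x43).
Backtrack on x22: now try x22 = false.
The clause (x23) is unit, so x23 = true.
The clause (NOT x13) is unit, so x13 = false.
The clause (NOT x33) is unit, so x33 = false.
The clause (x32) is unit, so x32 = true.
The clause (NOT x12) is unit, so x12 = false.
The clause (NOT x42) is unit, so x42 = false.
The clause (x43) is unit, so x43 = true.
That conflicts with the unit clause (NOT x43).
Either choice for x22 ends in contradiction.
Either choice for x11 ends in contradiction.

UNSATISFIABLE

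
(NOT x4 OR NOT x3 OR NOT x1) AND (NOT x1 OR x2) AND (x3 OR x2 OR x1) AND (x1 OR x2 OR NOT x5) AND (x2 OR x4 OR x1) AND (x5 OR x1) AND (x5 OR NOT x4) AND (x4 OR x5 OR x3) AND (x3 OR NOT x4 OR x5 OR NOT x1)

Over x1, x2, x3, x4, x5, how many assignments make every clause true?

There are 2^5 = 32 truth assignments over (x1, x2, x3, x4, x5).
Split on x4. With x4 = true, the clauses containing x4 are satisfied and NOT x4 drops from the rest; 3 of the 2^4 = 16 assignments to the other variables satisfy what remains.
With x4 = false, by the same count on the reduced clause set, 5 assignments work.
Total: 3 + 5 = 8.

8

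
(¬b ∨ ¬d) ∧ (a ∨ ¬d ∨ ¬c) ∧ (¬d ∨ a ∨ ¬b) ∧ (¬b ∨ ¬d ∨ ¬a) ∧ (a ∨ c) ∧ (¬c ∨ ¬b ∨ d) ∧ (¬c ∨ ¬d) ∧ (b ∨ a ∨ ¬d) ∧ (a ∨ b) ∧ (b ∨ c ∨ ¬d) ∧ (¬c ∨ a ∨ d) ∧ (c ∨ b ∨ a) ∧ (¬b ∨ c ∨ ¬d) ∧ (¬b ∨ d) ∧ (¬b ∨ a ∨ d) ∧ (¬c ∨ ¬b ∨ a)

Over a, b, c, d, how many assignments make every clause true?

2

There are 2^4 = 16 truth assignments over (a, b, c, d).
Check each against the 16 clauses (columns in the order a, b, c, d):
  F F F F  ✗ fails (a ∨ c)
  F F F T  ✗ fails (a ∨ c)
  F F T F  ✗ fails (a ∨ b)
  F F T T  ✗ fails (a ∨ ¬d ∨ ¬c)
  F T F F  ✗ fails (a ∨ c)
  F T F T  ✗ fails (¬b ∨ ¬d)
  F T T F  ✗ fails (¬c ∨ ¬b ∨ d)
  F T T T  ✗ fails (¬b ∨ ¬d)
  T F F F  ✓ satisfies all
  T F F T  ✗ fails (b ∨ c ∨ ¬d)
  T F T F  ✓ satisfies all
  T F T T  ✗ fails (¬c ∨ ¬d)
  T T F F  ✗ fails (¬b ∨ d)
  T T F T  ✗ fails (¬b ∨ ¬d)
  T T T F  ✗ fails (¬c ∨ ¬b ∨ d)
  T T T T  ✗ fails (¬b ∨ ¬d)
2 of the 16 rows are models.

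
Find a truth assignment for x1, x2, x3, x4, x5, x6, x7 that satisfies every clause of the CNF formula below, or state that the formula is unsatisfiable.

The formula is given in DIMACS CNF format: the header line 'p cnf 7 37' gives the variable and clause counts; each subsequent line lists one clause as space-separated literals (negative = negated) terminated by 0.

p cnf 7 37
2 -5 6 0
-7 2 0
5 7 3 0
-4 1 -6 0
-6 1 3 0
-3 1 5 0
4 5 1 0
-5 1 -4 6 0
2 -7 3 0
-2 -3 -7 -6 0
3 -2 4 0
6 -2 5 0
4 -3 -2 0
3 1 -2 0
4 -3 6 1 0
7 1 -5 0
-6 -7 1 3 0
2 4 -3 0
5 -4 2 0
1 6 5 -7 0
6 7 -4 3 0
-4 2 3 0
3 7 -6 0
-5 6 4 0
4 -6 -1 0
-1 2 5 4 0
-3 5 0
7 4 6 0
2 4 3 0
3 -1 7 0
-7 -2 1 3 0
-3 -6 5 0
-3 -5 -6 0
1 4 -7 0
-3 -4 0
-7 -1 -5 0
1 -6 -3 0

Branch on x7: set x7 = True.
From the singleton clause (x2), x2 = True.
Branch on x3: set x3 = False.
From the singleton clause (x4), x4 = True.
From the singleton clause (x1), x1 = True.
From the singleton clause (¬x5), x5 = False.
From the singleton clause (x6), x6 = True.
Every clause now holds.

x1=True,  x2=True,  x3=False,  x4=True,  x5=False,  x6=True,  x7=True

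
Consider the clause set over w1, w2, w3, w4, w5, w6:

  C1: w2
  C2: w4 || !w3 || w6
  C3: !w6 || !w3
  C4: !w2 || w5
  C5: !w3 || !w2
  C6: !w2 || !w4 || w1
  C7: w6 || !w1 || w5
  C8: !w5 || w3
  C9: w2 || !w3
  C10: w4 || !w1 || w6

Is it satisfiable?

No, unsatisfiable

The clause (w2) is unit, so w2 = true.
The clause (w5) is unit, so w5 = true.
The clause (!w3) is unit, so w3 = false.
But (w3) is also a unit clause — contradiction.
No assignment satisfies every clause.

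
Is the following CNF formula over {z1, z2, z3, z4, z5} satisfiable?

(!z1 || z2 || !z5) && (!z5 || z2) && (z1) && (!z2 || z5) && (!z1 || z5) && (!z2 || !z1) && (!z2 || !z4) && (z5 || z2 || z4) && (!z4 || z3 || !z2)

No, unsatisfiable

Unit clause (z1) forces z1 = true.
Unit clause (z5) forces z5 = true.
Unit clause (z2) forces z2 = true.
That conflicts with the unit clause (!z2).
No assignment satisfies every clause.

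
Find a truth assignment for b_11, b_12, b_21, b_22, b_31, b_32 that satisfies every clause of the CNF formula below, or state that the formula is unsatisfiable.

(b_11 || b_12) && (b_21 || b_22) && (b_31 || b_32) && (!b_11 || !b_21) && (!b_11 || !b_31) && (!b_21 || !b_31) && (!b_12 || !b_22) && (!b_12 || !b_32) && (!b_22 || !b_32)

Try b_11 = true.
(!b_21) alone gives b_21 = false.
(b_22) alone gives b_22 = true.
(!b_31) alone gives b_31 = false.
(b_32) alone gives b_32 = true.
Now (!b_32) is unsatisfied and unit — conflict.
So b_11 must be the other value — set b_11 = false.
(b_12) alone gives b_12 = true.
(!b_22) alone gives b_22 = false.
(b_21) alone gives b_21 = true.
(!b_31) alone gives b_31 = false.
(b_32) alone gives b_32 = true.
Now (!b_32) is unsatisfied and unit — conflict.
Both values of b_11 lead to a conflict.

UNSATISFIABLE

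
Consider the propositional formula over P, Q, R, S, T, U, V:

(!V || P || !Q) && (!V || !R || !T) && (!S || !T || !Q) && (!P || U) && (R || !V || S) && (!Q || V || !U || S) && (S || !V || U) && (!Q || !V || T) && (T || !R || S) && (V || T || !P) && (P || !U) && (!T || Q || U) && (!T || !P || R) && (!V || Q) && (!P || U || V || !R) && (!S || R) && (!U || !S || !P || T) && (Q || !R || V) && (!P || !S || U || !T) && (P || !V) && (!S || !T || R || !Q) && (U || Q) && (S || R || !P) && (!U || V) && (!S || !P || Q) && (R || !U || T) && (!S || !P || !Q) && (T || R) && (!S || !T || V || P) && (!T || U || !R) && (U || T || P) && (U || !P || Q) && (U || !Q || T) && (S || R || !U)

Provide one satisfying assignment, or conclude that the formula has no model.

P ↦ false,  Q ↦ true,  R ↦ false,  S ↦ false,  T ↦ true,  U ↦ false,  V ↦ false

Try P = false.
From the singleton clause (!U), U = false.
From the singleton clause (!V), V = false.
From the singleton clause (Q), Q = true.
From the singleton clause (T), T = true.
From the singleton clause (!S), S = false.
From the singleton clause (!R), R = false.
Every clause now holds.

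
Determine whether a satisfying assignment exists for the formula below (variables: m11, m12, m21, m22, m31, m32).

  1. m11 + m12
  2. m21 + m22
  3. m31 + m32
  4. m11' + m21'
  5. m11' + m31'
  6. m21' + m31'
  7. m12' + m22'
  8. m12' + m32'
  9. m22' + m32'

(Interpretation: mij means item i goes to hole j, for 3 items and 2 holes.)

Unsatisfiable

Case m11 = 1:
From the singleton clause (m21'), m21 = 0.
From the singleton clause (m22), m22 = 1.
From the singleton clause (m31'), m31 = 0.
From the singleton clause (m32), m32 = 1.
But (m32') is also a unit clause — contradiction.
Undo m11 and try m11 = 0.
From the singleton clause (m12), m12 = 1.
From the singleton clause (m22'), m22 = 0.
From the singleton clause (m21), m21 = 1.
From the singleton clause (m31'), m31 = 0.
From the singleton clause (m32), m32 = 1.
But (m32') is also a unit clause — contradiction.
Both values of m11 lead to a conflict.
No assignment satisfies every clause.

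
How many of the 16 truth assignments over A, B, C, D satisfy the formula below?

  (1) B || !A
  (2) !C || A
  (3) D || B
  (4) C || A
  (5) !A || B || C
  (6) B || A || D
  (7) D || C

3

There are 2^4 = 16 truth assignments over (A, B, C, D).
Split on A. With A = true, the clauses containing A are satisfied and !A drops from the rest; 3 of the 2^3 = 8 assignments to the other variables satisfy what remains.
With A = false, by the same count on the reduced clause set, 0 assignments work.
Total: 3 + 0 = 3.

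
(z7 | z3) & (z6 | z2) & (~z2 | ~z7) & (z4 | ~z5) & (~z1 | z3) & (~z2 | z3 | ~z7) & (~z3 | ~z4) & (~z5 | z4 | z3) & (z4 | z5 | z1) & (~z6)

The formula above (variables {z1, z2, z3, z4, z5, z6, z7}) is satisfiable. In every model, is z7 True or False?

Suppose z7 = 1.
From the singleton clause (~z2), z2 = 0.
From the singleton clause (z6), z6 = 1.
But (~z6) is also a unit clause — contradiction.
So every satisfying assignment has z7 = False.

False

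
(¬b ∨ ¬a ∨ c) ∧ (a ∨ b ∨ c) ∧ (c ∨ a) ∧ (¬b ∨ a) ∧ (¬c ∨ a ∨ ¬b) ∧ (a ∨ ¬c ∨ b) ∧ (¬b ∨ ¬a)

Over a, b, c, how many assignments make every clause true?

2

There are 2^3 = 8 truth assignments over (a, b, c).
Check each against the 7 clauses (columns in the order a, b, c):
  F F F  ✗ fails (a ∨ b ∨ c)
  F F T  ✗ fails (a ∨ ¬c ∨ b)
  F T F  ✗ fails (c ∨ a)
  F T T  ✗ fails (¬b ∨ a)
  T F F  ✓ satisfies all
  T F T  ✓ satisfies all
  T T F  ✗ fails (¬b ∨ ¬a ∨ c)
  T T T  ✗ fails (¬b ∨ ¬a)
2 of the 8 rows are models.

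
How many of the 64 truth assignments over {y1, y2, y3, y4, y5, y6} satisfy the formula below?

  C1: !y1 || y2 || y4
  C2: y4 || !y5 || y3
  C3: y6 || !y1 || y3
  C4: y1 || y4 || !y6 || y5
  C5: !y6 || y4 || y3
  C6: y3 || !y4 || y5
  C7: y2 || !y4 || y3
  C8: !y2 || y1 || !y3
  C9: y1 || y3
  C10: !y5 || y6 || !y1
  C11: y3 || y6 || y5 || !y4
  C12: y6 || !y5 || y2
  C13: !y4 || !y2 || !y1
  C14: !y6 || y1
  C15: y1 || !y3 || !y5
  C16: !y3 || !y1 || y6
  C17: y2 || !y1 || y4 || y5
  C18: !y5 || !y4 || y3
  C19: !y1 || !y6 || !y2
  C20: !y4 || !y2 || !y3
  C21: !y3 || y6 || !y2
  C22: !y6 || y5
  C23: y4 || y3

There are 2^6 = 64 truth assignments over (y1, y2, y3, y4, y5, y6).
Split on y5. With y5 = true, the clauses containing y5 are satisfied and !y5 drops from the rest; 1 of the 2^5 = 32 assignments to the other variables satisfy what remains.
With y5 = false, by the same count on the reduced clause set, 2 assignments work.
(One model: y1=F, y2=F, y3=T, y4=F, y5=F, y6=F.)
Total: 1 + 2 = 3.

3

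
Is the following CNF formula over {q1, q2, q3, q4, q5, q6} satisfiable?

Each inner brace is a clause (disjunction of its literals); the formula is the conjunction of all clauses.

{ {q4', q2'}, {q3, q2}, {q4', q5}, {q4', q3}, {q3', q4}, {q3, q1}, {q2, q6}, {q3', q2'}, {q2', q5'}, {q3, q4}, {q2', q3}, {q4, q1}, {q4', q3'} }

Case q4 = 0:
From the singleton clause (q3'), q3 = 0.
Now (q3) is unsatisfied and unit — conflict.
Backtrack on q4: now try q4 = 1.
From the singleton clause (q2'), q2 = 0.
From the singleton clause (q3), q3 = 1.
Now (q3') is unsatisfied and unit — conflict.
Neither q4 = 1 nor q4 = 0 works.
No assignment satisfies every clause.

No, unsatisfiable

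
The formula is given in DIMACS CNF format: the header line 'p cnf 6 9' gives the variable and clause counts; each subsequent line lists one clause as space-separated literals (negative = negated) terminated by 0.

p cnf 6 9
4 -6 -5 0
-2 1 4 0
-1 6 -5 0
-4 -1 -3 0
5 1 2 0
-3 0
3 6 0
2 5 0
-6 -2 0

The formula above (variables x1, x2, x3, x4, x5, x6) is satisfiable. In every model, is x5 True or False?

True

Suppose x5 = False.
(¬x3) alone gives x3 = False.
(x6) alone gives x6 = True.
(x2) alone gives x2 = True.
But (¬x2) is also a unit clause — contradiction.
So every satisfying assignment has x5 = True.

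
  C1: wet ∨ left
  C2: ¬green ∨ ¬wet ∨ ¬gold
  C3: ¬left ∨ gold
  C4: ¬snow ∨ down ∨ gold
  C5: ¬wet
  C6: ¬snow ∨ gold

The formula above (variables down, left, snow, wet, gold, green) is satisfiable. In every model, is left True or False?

True

Suppose left = False.
(wet) alone gives wet = True.
That conflicts with the unit clause (¬wet).
So every satisfying assignment has left = True.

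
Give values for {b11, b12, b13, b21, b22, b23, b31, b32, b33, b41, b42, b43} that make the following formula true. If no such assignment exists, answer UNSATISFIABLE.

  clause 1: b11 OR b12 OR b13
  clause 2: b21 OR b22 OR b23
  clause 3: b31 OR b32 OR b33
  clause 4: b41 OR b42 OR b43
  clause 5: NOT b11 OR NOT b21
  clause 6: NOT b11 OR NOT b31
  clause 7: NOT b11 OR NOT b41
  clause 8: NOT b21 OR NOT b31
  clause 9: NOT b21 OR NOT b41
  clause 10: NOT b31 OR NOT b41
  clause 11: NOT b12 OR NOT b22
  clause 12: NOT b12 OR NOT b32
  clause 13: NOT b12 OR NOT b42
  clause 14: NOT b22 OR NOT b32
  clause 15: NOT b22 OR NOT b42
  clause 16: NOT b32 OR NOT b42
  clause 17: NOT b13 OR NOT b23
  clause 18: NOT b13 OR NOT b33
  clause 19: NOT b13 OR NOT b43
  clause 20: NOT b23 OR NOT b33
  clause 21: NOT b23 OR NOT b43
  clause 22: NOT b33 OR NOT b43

UNSATISFIABLE

Suppose b11 = false.
Suppose b12 = true.
Unit clause (NOT b22) forces b22 = false.
Unit clause (NOT b32) forces b32 = false.
Unit clause (NOT b42) forces b42 = false.
Suppose b21 = true.
Unit clause (NOT b31) forces b31 = false.
Unit clause (b33) forces b33 = true.
Unit clause (NOT b41) forces b41 = false.
Unit clause (b43) forces b43 = true.
That conflicts with the unit clause (NOT b43).
Undo b21 and try b21 = false.
Unit clause (b23) forces b23 = true.
Unit clause (NOT b13) forces b13 = false.
Unit clause (NOT b33) forces b33 = false.
Unit clause (b31) forces b31 = true.
Unit clause (NOT b41) forces b41 = false.
Unit clause (b43) forces b43 = true.
That conflicts with the unit clause (NOT b43).
Neither b21 = true nor b21 = false works.
Undo b12 and try b12 = false.
Unit clause (b13) forces b13 = true.
Unit clause (NOT b23) forces b23 = false.
Unit clause (NOT b33) forces b33 = false.
Unit clause (NOT b43) forces b43 = false.
Suppose b21 = true.
Unit clause (NOT b31) forces b31 = false.
Unit clause (b32) forces b32 = true.
Unit clause (NOT b41) forces b41 = false.
Unit clause (b42) forces b42 = true.
That conflicts with the unit clause (NOT b42).
Undo b21 and try b21 = false.
Unit clause (b22) forces b22 = true.
Unit clause (NOT b32) forces b32 = false.
Unit clause (b31) forces b31 = true.
Unit clause (NOT b41) forces b41 = false.
Unit clause (b42) forces b42 = true.
That conflicts with the unit clause (NOT b42).
Neither b21 = true nor b21 = false works.
Neither b12 = true nor b12 = false works.
Undo b11 and try b11 = true.
Unit clause (NOT b21) forces b21 = false.
Unit clause (NOT b31) forces b31 = false.
Unit clause (NOT b41) forces b41 = false.
Suppose b22 = true.
Unit clause (NOT b12) forces b12 = false.
Unit clause (NOT b32) forces b32 = false.
Unit clause (b33) forces b33 = true.
Unit clause (NOT b42) forces b42 = false.
Unit clause (b43) forces b43 = true.
That conflicts with the unit clause (NOT b43).
Undo b22 and try b22 = false.
Unit clause (b23) forces b23 = true.
Unit clause (NOT b13) forces b13 = false.
Unit clause (NOT b33) forces b33 = false.
Unit clause (b32) forces b32 = true.
Unit clause (NOT b12) forces b12 = false.
Unit clause (NOT b42) forces b42 = false.
Unit clause (b43) forces b43 = true.
That conflicts with the unit clause (NOT b43).
Neither b22 = true nor b22 = false works.
Neither b11 = true nor b11 = false works.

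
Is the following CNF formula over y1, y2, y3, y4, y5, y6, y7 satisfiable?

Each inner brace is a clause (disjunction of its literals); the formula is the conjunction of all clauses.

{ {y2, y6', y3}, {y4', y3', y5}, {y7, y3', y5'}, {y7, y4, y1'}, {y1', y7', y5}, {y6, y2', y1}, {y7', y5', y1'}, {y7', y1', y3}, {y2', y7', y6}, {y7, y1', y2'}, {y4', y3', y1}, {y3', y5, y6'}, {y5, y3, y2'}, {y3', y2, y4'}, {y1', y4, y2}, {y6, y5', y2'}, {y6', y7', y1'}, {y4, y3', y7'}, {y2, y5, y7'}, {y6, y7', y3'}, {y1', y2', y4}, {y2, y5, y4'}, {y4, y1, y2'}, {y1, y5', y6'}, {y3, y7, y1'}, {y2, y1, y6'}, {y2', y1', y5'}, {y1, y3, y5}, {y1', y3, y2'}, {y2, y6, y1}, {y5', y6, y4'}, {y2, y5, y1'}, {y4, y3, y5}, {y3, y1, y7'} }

Unsatisfiable

Suppose y2 = 1.
Suppose y6 = 1.
Suppose y7 = 1.
The clause (y1') is unit, so y1 = 0.
The clause (y4) is unit, so y4 = 1.
The clause (y3') is unit, so y3 = 0.
Now (y3) is unsatisfied and unit — conflict.
Undo y7 and try y7 = 0.
The clause (y1') is unit, so y1 = 0.
The clause (y4) is unit, so y4 = 1.
The clause (y3') is unit, so y3 = 0.
The clause (y5) is unit, so y5 = 1.
Now (y5') is unsatisfied and unit — conflict.
Both values of y7 lead to a conflict.
Undo y6 and try y6 = 0.
The clause (y1) is unit, so y1 = 1.
The clause (y7') is unit, so y7 = 0.
Now (y7) is unsatisfied and unit — conflict.
Both values of y6 lead to a conflict.
Undo y2 and try y2 = 0.
Suppose y6 = 0.
The clause (y1) is unit, so y1 = 1.
The clause (y4) is unit, so y4 = 1.
The clause (y3') is unit, so y3 = 0.
The clause (y7') is unit, so y7 = 0.
Now (y7) is unsatisfied and unit — conflict.
Undo y6 and try y6 = 1.
The clause (y3) is unit, so y3 = 1.
The clause (y5) is unit, so y5 = 1.
The clause (y7) is unit, so y7 = 1.
The clause (y1') is unit, so y1 = 0.
Now (y1) is unsatisfied and unit — conflict.
Both values of y6 lead to a conflict.
Both values of y2 lead to a conflict.
No assignment satisfies every clause.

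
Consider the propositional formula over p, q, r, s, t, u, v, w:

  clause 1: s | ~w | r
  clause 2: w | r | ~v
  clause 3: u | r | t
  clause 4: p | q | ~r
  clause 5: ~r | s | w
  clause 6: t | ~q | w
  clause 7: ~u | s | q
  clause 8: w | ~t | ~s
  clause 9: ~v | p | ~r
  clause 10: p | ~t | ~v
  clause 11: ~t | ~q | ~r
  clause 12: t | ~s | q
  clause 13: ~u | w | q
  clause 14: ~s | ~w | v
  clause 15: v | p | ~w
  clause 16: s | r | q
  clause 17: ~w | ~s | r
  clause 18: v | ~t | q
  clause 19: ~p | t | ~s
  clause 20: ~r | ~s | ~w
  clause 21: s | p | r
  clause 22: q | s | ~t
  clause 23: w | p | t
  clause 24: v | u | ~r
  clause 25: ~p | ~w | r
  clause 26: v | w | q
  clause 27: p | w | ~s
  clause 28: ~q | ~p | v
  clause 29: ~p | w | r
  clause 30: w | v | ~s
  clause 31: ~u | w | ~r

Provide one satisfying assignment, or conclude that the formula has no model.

p ↦ 1; q ↦ 0; r ↦ 1; s ↦ 0; t ↦ 0; u ↦ 0; v ↦ 1; w ↦ 1

Try s = 0.
Try w = 1.
The clause (r) is unit, so r = 1.
Try p = 1.
Try u = 0.
The clause (v) is unit, so v = 1.
Try t = 0.
No clause remains; q is free.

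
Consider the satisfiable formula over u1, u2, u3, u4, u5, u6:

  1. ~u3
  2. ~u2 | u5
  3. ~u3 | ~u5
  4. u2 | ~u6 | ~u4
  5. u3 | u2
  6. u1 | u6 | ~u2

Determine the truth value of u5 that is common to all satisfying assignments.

Suppose u5 = 0.
(~u3) alone gives u3 = 0.
(~u2) alone gives u2 = 0.
But (u2) is also a unit clause — contradiction.
So every satisfying assignment has u5 = True.

True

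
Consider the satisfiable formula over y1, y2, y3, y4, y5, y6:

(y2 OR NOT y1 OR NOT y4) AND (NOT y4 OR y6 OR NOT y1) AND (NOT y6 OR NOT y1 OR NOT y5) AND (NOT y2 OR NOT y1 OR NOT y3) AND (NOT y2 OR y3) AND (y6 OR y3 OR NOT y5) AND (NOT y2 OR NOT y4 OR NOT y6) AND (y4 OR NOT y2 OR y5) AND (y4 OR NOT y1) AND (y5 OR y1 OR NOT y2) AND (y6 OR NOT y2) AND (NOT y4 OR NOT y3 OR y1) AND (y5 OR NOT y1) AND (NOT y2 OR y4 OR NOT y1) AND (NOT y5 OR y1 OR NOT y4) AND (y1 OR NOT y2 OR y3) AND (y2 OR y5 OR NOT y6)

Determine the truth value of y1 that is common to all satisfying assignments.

Suppose y1 = true.
The clause (y4) is unit, so y4 = true.
The clause (y2) is unit, so y2 = true.
The clause (y6) is unit, so y6 = true.
Now (NOT y6) is unsatisfied and unit — conflict.
So every satisfying assignment has y1 = False.

False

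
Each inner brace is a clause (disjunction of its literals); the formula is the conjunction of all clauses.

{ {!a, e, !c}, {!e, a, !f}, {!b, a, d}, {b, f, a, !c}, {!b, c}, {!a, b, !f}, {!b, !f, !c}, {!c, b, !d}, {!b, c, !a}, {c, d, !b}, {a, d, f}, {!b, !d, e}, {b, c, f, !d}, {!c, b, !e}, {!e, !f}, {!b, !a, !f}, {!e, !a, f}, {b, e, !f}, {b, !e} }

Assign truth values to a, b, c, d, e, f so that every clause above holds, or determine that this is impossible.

a: true; b: false; c: false; d: false; e: false; f: false

Suppose b = false.
(!e) alone gives e = false.
(!f) alone gives f = false.
Suppose a = true.
(!c) alone gives c = false.
(!d) alone gives d = false.
Every clause now holds.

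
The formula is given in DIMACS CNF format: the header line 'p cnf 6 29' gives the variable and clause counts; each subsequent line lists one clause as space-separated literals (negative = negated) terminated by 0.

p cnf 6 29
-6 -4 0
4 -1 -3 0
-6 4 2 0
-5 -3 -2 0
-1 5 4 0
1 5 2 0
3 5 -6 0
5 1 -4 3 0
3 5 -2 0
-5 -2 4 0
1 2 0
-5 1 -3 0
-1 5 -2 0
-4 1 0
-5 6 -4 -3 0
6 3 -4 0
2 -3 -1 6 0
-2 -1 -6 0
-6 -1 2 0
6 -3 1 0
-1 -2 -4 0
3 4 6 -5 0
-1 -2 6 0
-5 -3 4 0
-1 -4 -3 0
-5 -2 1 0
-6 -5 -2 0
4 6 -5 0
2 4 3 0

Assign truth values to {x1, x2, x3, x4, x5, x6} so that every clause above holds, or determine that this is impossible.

x1: False; x2: True; x3: True; x4: False; x5: False; x6: True

Suppose x6 = True.
Unit clause (¬x4) forces x4 = False.
Unit clause (x2) forces x2 = True.
Unit clause (¬x5) forces x5 = False.
Unit clause (¬x1) forces x1 = False.
Unit clause (x3) forces x3 = True.
All clauses are satisfied.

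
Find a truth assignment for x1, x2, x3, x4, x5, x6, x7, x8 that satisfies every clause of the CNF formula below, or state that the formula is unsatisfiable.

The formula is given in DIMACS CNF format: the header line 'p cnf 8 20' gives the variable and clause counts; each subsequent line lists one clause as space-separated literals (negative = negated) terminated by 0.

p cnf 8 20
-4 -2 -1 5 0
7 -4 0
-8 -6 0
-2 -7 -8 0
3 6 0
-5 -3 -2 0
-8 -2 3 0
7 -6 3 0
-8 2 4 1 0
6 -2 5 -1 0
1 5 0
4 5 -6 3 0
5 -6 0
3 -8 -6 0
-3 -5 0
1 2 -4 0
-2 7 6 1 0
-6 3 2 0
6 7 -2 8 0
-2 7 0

Case x7 = False:
(¬x4) alone gives x4 = False.
(¬x2) alone gives x2 = False.
Case x8 = False:
Case x3 = True:
(¬x5) alone gives x5 = False.
(x1) alone gives x1 = True.
(¬x6) alone gives x6 = False.
This assignment satisfies each clause.

x1=True, x2=False, x3=True, x4=False, x5=False, x6=False, x7=False, x8=False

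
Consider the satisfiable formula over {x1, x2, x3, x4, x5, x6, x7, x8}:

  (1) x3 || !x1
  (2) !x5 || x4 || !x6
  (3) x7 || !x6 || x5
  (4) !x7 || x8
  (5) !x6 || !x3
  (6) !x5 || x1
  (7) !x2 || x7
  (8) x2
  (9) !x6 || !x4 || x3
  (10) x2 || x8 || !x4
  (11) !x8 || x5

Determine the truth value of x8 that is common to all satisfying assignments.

Suppose x8 = false.
From the singleton clause (!x7), x7 = false.
From the singleton clause (!x2), x2 = false.
But (x2) is also a unit clause — contradiction.
So every satisfying assignment has x8 = True.

True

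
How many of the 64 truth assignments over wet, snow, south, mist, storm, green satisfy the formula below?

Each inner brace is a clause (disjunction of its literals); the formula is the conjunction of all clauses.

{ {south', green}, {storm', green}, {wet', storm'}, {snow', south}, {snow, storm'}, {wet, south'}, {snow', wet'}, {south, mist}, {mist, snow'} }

There are 2^6 = 64 truth assignments over (wet, snow, south, mist, storm, green).
Split on south. With south = 1, the clauses containing south are satisfied and south' drops from the rest; 2 of the 2^5 = 32 assignments to the other variables satisfy what remains.
With south = 0, by the same count on the reduced clause set, 4 assignments work.
(One model: wet=F, snow=F, south=F, mist=T, storm=F, green=F.)
Total: 2 + 4 = 6.

6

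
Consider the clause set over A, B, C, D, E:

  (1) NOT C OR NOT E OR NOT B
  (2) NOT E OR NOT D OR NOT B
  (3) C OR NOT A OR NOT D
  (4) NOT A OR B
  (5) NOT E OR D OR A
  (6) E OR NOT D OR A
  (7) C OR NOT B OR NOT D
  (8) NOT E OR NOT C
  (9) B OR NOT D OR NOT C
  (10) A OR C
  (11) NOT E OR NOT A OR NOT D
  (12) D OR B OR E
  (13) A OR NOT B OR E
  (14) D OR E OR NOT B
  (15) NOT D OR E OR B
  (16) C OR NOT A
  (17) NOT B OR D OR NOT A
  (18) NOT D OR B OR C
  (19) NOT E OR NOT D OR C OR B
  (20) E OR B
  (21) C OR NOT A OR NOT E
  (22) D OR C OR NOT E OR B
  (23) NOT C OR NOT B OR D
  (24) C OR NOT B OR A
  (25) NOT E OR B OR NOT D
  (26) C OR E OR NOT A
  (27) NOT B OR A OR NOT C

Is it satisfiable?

Yes

Branch on A: set A = true.
(B) alone gives B = true.
(C) alone gives C = true.
(NOT E) alone gives E = false.
(D) alone gives D = true.
Every clause now holds.
A satisfying assignment: A ↦ true,  B ↦ true,  C ↦ true,  D ↦ true,  E ↦ false.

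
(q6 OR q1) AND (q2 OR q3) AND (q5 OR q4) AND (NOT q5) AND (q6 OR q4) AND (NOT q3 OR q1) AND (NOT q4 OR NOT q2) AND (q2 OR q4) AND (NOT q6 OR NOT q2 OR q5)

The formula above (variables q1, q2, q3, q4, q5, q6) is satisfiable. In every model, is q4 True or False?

Suppose q4 = false.
Unit clause (q5) forces q5 = true.
Now (NOT q5) is unsatisfied and unit — conflict.
So every satisfying assignment has q4 = True.

True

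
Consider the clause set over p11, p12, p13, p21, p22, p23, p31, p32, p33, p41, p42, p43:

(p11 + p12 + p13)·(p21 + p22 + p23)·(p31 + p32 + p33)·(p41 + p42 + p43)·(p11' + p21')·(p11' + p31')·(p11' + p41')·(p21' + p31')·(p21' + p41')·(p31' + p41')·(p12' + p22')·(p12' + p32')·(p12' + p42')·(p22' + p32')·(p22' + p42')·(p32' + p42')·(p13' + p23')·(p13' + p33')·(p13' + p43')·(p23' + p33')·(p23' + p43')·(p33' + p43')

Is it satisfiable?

Branch on p11: set p11 = 0.
Branch on p12: set p12 = 1.
From the singleton clause (p22'), p22 = 0.
From the singleton clause (p32'), p32 = 0.
From the singleton clause (p42'), p42 = 0.
Branch on p21: set p21 = 1.
From the singleton clause (p31'), p31 = 0.
From the singleton clause (p33), p33 = 1.
From the singleton clause (p41'), p41 = 0.
From the singleton clause (p43), p43 = 1.
But (p43') is also a unit clause — contradiction.
So p21 must be the other value — set p21 = 0.
From the singleton clause (p23), p23 = 1.
From the singleton clause (p13'), p13 = 0.
From the singleton clause (p33'), p33 = 0.
From the singleton clause (p31), p31 = 1.
From the singleton clause (p41'), p41 = 0.
From the singleton clause (p43), p43 = 1.
But (p43') is also a unit clause — contradiction.
Both values of p21 lead to a conflict.
So p12 must be the other value — set p12 = 0.
From the singleton clause (p13), p13 = 1.
From the singleton clause (p23'), p23 = 0.
From the singleton clause (p33'), p33 = 0.
From the singleton clause (p43'), p43 = 0.
Branch on p21: set p21 = 1.
From the singleton clause (p31'), p31 = 0.
From the singleton clause (p32), p32 = 1.
From the singleton clause (p41'), p41 = 0.
From the singleton clause (p42), p42 = 1.
But (p42') is also a unit clause — contradiction.
So p21 must be the other value — set p21 = 0.
From the singleton clause (p22), p22 = 1.
From the singleton clause (p32'), p32 = 0.
From the singleton clause (p31), p31 = 1.
From the singleton clause (p41'), p41 = 0.
From the singleton clause (p42), p42 = 1.
But (p42') is also a unit clause — contradiction.
Both values of p21 lead to a conflict.
Both values of p12 lead to a conflict.
So p11 must be the other value — set p11 = 1.
From the singleton clause (p21'), p21 = 0.
From the singleton clause (p31'), p31 = 0.
From the singleton clause (p41'), p41 = 0.
Branch on p22: set p22 = 1.
From the singleton clause (p12'), p12 = 0.
From the singleton clause (p32'), p32 = 0.
From the singleton clause (p33), p33 = 1.
From the singleton clause (p42'), p42 = 0.
From the singleton clause (p43), p43 = 1.
But (p43') is also a unit clause — contradiction.
So p22 must be the other value — set p22 = 0.
From the singleton clause (p23), p23 = 1.
From the singleton clause (p13'), p13 = 0.
From the singleton clause (p33'), p33 = 0.
From the singleton clause (p32), p32 = 1.
From the singleton clause (p12'), p12 = 0.
From the singleton clause (p42'), p42 = 0.
From the singleton clause (p43), p43 = 1.
But (p43') is also a unit clause — contradiction.
Both values of p22 lead to a conflict.
Both values of p11 lead to a conflict.
No assignment satisfies every clause.

Unsatisfiable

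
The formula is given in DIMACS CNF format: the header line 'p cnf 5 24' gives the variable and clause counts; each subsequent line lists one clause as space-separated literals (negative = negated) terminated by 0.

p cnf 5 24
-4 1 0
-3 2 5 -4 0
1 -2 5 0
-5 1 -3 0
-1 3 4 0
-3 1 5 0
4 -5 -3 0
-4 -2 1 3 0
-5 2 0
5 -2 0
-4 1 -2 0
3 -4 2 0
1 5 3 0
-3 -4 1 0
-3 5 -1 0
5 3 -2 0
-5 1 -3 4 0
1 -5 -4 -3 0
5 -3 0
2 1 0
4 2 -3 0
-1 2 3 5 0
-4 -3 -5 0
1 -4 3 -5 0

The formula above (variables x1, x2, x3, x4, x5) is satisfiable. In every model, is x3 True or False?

Suppose x3 = True.
(x5) alone gives x5 = True.
(x1) alone gives x1 = True.
(x4) alone gives x4 = True.
But (¬x4) is also a unit clause — contradiction.
So every satisfying assignment has x3 = False.

False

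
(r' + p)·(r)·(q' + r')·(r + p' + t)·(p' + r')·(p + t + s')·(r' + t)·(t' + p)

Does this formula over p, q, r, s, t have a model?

No

Unit clause (r) forces r = 1.
Unit clause (p) forces p = 1.
That conflicts with the unit clause (p').
No assignment satisfies every clause.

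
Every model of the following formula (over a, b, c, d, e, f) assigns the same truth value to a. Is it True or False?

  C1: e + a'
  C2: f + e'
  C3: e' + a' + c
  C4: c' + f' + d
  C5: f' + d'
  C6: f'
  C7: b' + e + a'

Suppose a = 1.
Unit clause (e) forces e = 1.
Unit clause (f) forces f = 1.
But (f') is also a unit clause — contradiction.
So every satisfying assignment has a = False.

False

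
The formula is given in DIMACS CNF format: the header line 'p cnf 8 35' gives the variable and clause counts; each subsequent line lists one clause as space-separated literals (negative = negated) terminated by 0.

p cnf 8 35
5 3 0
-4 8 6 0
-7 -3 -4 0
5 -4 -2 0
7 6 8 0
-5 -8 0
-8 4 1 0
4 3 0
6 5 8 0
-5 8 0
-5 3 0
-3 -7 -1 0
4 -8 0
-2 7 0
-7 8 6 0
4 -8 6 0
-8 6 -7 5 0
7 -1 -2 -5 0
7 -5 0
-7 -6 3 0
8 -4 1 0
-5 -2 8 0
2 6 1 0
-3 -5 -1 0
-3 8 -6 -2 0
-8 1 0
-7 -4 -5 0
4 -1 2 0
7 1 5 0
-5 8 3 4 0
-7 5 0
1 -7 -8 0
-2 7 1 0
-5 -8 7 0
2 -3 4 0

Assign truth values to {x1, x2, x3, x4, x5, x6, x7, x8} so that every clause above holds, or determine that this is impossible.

x1 ↦ True,  x2 ↦ False,  x3 ↦ True,  x4 ↦ True,  x5 ↦ False,  x6 ↦ False,  x7 ↦ False,  x8 ↦ True

Case x5 = False:
The clause (x3) is unit, so x3 = True.
The clause (¬x7) is unit, so x7 = False.
The clause (¬x2) is unit, so x2 = False.
The clause (x1) is unit, so x1 = True.
The clause (x4) is unit, so x4 = True.
Case x8 = True:
All clauses hold; x6 can take either value.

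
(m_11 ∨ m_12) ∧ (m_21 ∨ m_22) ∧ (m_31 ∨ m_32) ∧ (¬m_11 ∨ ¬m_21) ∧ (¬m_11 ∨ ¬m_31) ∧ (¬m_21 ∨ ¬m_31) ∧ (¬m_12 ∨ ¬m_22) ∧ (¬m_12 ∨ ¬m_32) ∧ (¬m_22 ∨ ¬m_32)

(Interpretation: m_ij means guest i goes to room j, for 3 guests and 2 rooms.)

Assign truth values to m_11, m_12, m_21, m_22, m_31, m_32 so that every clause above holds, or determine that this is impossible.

Suppose m_11 = True.
(¬m_21) alone gives m_21 = False.
(m_22) alone gives m_22 = True.
(¬m_31) alone gives m_31 = False.
(m_32) alone gives m_32 = True.
But (¬m_32) is also a unit clause — contradiction.
So m_11 must be the other value — set m_11 = False.
(m_12) alone gives m_12 = True.
(¬m_22) alone gives m_22 = False.
(m_21) alone gives m_21 = True.
(¬m_31) alone gives m_31 = False.
(m_32) alone gives m_32 = True.
But (¬m_32) is also a unit clause — contradiction.
Both values of m_11 lead to a conflict.

UNSATISFIABLE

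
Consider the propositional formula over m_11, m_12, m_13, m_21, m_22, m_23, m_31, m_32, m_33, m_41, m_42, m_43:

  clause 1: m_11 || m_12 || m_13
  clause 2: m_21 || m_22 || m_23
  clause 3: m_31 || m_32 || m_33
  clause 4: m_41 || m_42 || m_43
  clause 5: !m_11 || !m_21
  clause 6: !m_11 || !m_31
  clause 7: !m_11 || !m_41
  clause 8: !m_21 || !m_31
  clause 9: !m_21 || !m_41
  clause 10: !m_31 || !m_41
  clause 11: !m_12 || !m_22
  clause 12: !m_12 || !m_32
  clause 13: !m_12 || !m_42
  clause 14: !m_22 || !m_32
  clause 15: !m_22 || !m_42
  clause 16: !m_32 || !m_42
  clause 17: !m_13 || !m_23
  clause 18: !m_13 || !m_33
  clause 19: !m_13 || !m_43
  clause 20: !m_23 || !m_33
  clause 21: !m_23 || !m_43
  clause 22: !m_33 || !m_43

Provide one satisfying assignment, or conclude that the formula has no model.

UNSATISFIABLE

Case m_11 = false:
Case m_12 = true:
(!m_22) alone gives m_22 = false.
(!m_32) alone gives m_32 = false.
(!m_42) alone gives m_42 = false.
Case m_21 = true:
(!m_31) alone gives m_31 = false.
(m_33) alone gives m_33 = true.
(!m_41) alone gives m_41 = false.
(m_43) alone gives m_43 = true.
But (!m_43) is also a unit clause — contradiction.
That branch fails; take m_21 = false instead.
(m_23) alone gives m_23 = true.
(!m_13) alone gives m_13 = false.
(!m_33) alone gives m_33 = false.
(m_31) alone gives m_31 = true.
(!m_41) alone gives m_41 = false.
(m_43) alone gives m_43 = true.
But (!m_43) is also a unit clause — contradiction.
Both values of m_21 lead to a conflict.
That branch fails; take m_12 = false instead.
(m_13) alone gives m_13 = true.
(!m_23) alone gives m_23 = false.
(!m_33) alone gives m_33 = false.
(!m_43) alone gives m_43 = false.
Case m_21 = true:
(!m_31) alone gives m_31 = false.
(m_32) alone gives m_32 = true.
(!m_41) alone gives m_41 = false.
(m_42) alone gives m_42 = true.
But (!m_42) is also a unit clause — contradiction.
That branch fails; take m_21 = false instead.
(m_22) alone gives m_22 = true.
(!m_32) alone gives m_32 = false.
(m_31) alone gives m_31 = true.
(!m_41) alone gives m_41 = false.
(m_42) alone gives m_42 = true.
But (!m_42) is also a unit clause — contradiction.
Both values of m_21 lead to a conflict.
Both values of m_12 lead to a conflict.
That branch fails; take m_11 = true instead.
(!m_21) alone gives m_21 = false.
(!m_31) alone gives m_31 = false.
(!m_41) alone gives m_41 = false.
Case m_22 = true:
(!m_12) alone gives m_12 = false.
(!m_32) alone gives m_32 = false.
(m_33) alone gives m_33 = true.
(!m_42) alone gives m_42 = false.
(m_43) alone gives m_43 = true.
But (!m_43) is also a unit clause — contradiction.
That branch fails; take m_22 = false instead.
(m_23) alone gives m_23 = true.
(!m_13) alone gives m_13 = false.
(!m_33) alone gives m_33 = false.
(m_32) alone gives m_32 = true.
(!m_12) alone gives m_12 = false.
(!m_42) alone gives m_42 = false.
(m_43) alone gives m_43 = true.
But (!m_43) is also a unit clause — contradiction.
Both values of m_22 lead to a conflict.
Both values of m_11 lead to a conflict.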